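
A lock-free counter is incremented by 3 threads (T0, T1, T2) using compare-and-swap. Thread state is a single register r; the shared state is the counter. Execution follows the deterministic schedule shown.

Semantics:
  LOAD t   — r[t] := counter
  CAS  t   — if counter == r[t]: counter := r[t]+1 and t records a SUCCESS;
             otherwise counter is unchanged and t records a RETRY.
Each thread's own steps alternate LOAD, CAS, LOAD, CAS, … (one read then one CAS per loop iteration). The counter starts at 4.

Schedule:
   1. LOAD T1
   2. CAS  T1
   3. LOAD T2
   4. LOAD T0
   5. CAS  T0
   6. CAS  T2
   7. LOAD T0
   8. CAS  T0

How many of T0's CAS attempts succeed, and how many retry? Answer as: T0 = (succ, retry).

T0 = (2, 0)

#1 T1 reads 4
#2 T1 CAS(4→5) writes; counter now 5
#3 T2 reads 5
#4 T0 reads 5
#5 T0 CAS(5→6) writes; counter now 6
#6 T2 CAS(5→6) fails; counter now 6
#7 T0 reads 6
#8 T0 CAS(6→7) writes; counter now 7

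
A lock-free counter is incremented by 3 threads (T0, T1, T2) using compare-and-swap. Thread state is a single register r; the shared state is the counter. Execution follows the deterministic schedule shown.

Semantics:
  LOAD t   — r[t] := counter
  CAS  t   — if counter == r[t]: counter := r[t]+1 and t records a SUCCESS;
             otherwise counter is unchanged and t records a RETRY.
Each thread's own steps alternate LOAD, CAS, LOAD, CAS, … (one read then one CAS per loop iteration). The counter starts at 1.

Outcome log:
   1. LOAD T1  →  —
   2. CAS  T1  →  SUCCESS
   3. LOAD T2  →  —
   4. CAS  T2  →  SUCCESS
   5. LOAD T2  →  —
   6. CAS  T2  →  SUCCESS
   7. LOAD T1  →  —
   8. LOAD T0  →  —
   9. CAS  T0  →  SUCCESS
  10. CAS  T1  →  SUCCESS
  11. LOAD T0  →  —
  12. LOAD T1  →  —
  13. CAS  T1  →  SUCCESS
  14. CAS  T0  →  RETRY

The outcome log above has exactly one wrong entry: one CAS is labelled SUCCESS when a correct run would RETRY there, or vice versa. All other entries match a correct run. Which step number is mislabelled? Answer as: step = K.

Reference trace:
step 1: T1 LOAD ⇒ load; ctr=1 reg=1
step 2: T1 CAS ⇒ ok; ctr=2 reg=1
step 3: T2 LOAD ⇒ load; ctr=2 reg=2
step 4: T2 CAS ⇒ ok; ctr=3 reg=2
step 5: T2 LOAD ⇒ load; ctr=3 reg=3
step 6: T2 CAS ⇒ ok; ctr=4 reg=3
step 7: T1 LOAD ⇒ load; ctr=4 reg=4
step 8: T0 LOAD ⇒ load; ctr=4 reg=4
step 9: T0 CAS ⇒ ok; ctr=5 reg=4
step 10: T1 CAS ⇒ retry; ctr=5 reg=4
step 11: T0 LOAD ⇒ load; ctr=5 reg=5
step 12: T1 LOAD ⇒ load; ctr=5 reg=5
step 13: T1 CAS ⇒ ok; ctr=6 reg=5
step 14: T0 CAS ⇒ retry; ctr=6 reg=5
Mismatch at 10.

step = 10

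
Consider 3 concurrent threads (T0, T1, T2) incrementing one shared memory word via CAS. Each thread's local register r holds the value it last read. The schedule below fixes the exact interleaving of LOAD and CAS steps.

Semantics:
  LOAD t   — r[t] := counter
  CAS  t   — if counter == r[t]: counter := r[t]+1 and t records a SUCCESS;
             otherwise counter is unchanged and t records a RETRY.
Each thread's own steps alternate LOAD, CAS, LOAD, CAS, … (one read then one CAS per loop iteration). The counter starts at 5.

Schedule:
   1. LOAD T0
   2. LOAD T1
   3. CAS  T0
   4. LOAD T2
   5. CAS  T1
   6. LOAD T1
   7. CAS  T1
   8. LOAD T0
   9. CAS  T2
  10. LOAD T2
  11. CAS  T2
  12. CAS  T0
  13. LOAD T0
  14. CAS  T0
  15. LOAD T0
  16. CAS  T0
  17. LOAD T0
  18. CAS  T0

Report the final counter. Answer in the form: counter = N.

   1) LOAD T0:  M=5  r_T0=5
   2) LOAD T1:  M=5  r_T1=5
   3) CAS  T0:  M=6  r_T0=5 ✓
   4) LOAD T2:  M=6  r_T2=6
   5) CAS  T1:  M=6  r_T1=5 ✗
   6) LOAD T1:  M=6  r_T1=6
   7) CAS  T1:  M=7  r_T1=6 ✓
   8) LOAD T0:  M=7  r_T0=7
   9) CAS  T2:  M=7  r_T2=6 ✗
  10) LOAD T2:  M=7  r_T2=7
  11) CAS  T2:  M=8  r_T2=7 ✓
  12) CAS  T0:  M=8  r_T0=7 ✗
  13) LOAD T0:  M=8  r_T0=8
  14) CAS  T0:  M=9  r_T0=8 ✓
  15) LOAD T0:  M=9  r_T0=9
  16) CAS  T0:  M=10  r_T0=9 ✓
  17) LOAD T0:  M=10  r_T0=10
  18) CAS  T0:  M=11  r_T0=10 ✓

counter = 11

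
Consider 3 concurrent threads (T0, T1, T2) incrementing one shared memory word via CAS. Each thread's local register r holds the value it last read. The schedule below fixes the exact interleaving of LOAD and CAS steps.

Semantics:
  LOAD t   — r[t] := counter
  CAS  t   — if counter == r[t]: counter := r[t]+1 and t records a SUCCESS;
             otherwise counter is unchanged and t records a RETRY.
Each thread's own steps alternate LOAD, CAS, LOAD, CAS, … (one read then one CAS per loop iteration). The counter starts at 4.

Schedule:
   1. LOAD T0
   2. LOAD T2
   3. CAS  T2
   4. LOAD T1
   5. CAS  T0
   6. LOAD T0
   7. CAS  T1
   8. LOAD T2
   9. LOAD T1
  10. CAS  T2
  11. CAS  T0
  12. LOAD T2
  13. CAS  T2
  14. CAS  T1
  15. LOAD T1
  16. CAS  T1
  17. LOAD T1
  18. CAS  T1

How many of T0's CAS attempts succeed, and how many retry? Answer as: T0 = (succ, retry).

[1] T0.load  rd  (counter 4, T0.r 4)
[2] T2.load  rd  (counter 4, T2.r 4)
[3] T2.cas  hit  (counter 5, T2.r 4)
[4] T1.load  rd  (counter 5, T1.r 5)
[5] T0.cas  miss  (counter 5, T0.r 4)
[6] T0.load  rd  (counter 5, T0.r 5)
[7] T1.cas  hit  (counter 6, T1.r 5)
[8] T2.load  rd  (counter 6, T2.r 6)
[9] T1.load  rd  (counter 6, T1.r 6)
[10] T2.cas  hit  (counter 7, T2.r 6)
[11] T0.cas  miss  (counter 7, T0.r 5)
[12] T2.load  rd  (counter 7, T2.r 7)
[13] T2.cas  hit  (counter 8, T2.r 7)
[14] T1.cas  miss  (counter 8, T1.r 6)
[15] T1.load  rd  (counter 8, T1.r 8)
[16] T1.cas  hit  (counter 9, T1.r 8)
[17] T1.load  rd  (counter 9, T1.r 9)
[18] T1.cas  hit  (counter 10, T1.r 9)

T0 = (0, 2)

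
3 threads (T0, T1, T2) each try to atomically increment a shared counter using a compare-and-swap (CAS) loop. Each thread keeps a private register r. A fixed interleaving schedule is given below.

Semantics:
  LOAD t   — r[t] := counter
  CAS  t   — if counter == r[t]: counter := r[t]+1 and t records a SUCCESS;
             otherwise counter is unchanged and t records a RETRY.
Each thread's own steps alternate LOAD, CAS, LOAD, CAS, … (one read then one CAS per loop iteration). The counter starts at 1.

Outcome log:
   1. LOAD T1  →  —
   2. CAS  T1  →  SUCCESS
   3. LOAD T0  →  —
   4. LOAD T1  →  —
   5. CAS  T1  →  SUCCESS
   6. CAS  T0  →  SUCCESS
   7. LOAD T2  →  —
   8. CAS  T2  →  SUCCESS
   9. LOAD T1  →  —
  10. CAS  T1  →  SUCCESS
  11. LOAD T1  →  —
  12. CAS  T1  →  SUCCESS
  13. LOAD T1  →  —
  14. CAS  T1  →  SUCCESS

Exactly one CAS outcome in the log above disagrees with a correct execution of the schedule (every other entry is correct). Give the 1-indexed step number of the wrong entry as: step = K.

Correct run:
1. LOAD T1 → mem=1 r[T1]=1 [LOAD]
2. CAS T1 → mem=2 r[T1]=1 [OK]
3. LOAD T0 → mem=2 r[T0]=2 [LOAD]
4. LOAD T1 → mem=2 r[T1]=2 [LOAD]
5. CAS T1 → mem=3 r[T1]=2 [OK]
6. CAS T0 → mem=3 r[T0]=2 [RETRY]
7. LOAD T2 → mem=3 r[T2]=3 [LOAD]
8. CAS T2 → mem=4 r[T2]=3 [OK]
9. LOAD T1 → mem=4 r[T1]=4 [LOAD]
10. CAS T1 → mem=5 r[T1]=4 [OK]
11. LOAD T1 → mem=5 r[T1]=5 [LOAD]
12. CAS T1 → mem=6 r[T1]=5 [OK]
13. LOAD T1 → mem=6 r[T1]=6 [LOAD]
14. CAS T1 → mem=7 r[T1]=6 [OK]
Flip is step 6.

step = 6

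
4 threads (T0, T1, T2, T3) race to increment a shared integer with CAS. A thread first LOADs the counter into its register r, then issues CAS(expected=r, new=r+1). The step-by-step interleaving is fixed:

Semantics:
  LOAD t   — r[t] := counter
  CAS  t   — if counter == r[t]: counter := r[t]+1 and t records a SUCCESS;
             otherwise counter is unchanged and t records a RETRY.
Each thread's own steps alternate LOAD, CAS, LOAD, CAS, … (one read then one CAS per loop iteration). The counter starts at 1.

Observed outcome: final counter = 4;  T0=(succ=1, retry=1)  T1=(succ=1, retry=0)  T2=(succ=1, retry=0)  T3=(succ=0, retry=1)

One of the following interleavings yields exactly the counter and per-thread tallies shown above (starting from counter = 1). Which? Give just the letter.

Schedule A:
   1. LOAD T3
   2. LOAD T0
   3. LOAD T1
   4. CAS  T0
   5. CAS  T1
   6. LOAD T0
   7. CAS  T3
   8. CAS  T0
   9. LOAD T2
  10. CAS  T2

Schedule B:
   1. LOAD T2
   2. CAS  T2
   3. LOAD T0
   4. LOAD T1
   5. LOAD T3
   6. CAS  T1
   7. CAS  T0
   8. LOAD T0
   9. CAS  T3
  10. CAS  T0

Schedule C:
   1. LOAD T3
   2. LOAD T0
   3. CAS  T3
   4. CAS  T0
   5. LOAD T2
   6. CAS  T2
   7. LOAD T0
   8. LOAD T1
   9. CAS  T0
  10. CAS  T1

B

Simulating candidate B:
1. LOAD T2 → mem=1 r[T2]=1 [LOAD]
2. CAS T2 → mem=2 r[T2]=1 [OK]
3. LOAD T0 → mem=2 r[T0]=2 [LOAD]
4. LOAD T1 → mem=2 r[T1]=2 [LOAD]
5. LOAD T3 → mem=2 r[T3]=2 [LOAD]
6. CAS T1 → mem=3 r[T1]=2 [OK]
7. CAS T0 → mem=3 r[T0]=2 [RETRY]
8. LOAD T0 → mem=3 r[T0]=3 [LOAD]
9. CAS T3 → mem=3 r[T3]=2 [RETRY]
10. CAS T0 → mem=4 r[T0]=3 [OK]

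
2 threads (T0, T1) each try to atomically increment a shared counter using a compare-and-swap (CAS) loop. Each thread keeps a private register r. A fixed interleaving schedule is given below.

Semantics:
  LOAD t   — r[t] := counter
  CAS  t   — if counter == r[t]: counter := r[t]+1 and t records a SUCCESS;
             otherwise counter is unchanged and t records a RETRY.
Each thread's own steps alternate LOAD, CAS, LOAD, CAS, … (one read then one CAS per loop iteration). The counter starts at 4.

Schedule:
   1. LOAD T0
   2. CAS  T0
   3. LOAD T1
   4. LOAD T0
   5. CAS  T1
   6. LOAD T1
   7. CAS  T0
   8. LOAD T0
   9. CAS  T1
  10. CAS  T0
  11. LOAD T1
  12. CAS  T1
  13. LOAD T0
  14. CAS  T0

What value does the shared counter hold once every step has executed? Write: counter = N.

1. LOAD T0 → mem=4 r[T0]=4 [LOAD]
2. CAS T0 → mem=5 r[T0]=4 [OK]
3. LOAD T1 → mem=5 r[T1]=5 [LOAD]
4. LOAD T0 → mem=5 r[T0]=5 [LOAD]
5. CAS T1 → mem=6 r[T1]=5 [OK]
6. LOAD T1 → mem=6 r[T1]=6 [LOAD]
7. CAS T0 → mem=6 r[T0]=5 [RETRY]
8. LOAD T0 → mem=6 r[T0]=6 [LOAD]
9. CAS T1 → mem=7 r[T1]=6 [OK]
10. CAS T0 → mem=7 r[T0]=6 [RETRY]
11. LOAD T1 → mem=7 r[T1]=7 [LOAD]
12. CAS T1 → mem=8 r[T1]=7 [OK]
13. LOAD T0 → mem=8 r[T0]=8 [LOAD]
14. CAS T0 → mem=9 r[T0]=8 [OK]

counter = 9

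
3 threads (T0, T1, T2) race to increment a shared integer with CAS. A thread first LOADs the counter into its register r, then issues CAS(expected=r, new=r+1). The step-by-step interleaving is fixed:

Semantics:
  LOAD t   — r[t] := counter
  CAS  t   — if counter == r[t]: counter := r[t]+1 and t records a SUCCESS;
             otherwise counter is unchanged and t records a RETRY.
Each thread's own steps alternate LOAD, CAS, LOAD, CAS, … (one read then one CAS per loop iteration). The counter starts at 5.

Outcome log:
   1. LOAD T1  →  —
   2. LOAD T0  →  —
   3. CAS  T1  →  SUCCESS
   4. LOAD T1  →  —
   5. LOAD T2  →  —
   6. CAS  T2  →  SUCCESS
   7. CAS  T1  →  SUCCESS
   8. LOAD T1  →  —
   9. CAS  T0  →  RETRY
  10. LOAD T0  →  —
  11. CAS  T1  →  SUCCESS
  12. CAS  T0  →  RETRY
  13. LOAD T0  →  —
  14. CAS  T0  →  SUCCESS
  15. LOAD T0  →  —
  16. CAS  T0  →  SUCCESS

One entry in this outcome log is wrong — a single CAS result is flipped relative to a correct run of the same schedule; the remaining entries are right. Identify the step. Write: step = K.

Reference trace:
step 1: T1 LOAD ⇒ load; ctr=5 reg=5
step 2: T0 LOAD ⇒ load; ctr=5 reg=5
step 3: T1 CAS ⇒ ok; ctr=6 reg=5
step 4: T1 LOAD ⇒ load; ctr=6 reg=6
step 5: T2 LOAD ⇒ load; ctr=6 reg=6
step 6: T2 CAS ⇒ ok; ctr=7 reg=6
step 7: T1 CAS ⇒ retry; ctr=7 reg=6
step 8: T1 LOAD ⇒ load; ctr=7 reg=7
step 9: T0 CAS ⇒ retry; ctr=7 reg=5
step 10: T0 LOAD ⇒ load; ctr=7 reg=7
step 11: T1 CAS ⇒ ok; ctr=8 reg=7
step 12: T0 CAS ⇒ retry; ctr=8 reg=7
step 13: T0 LOAD ⇒ load; ctr=8 reg=8
step 14: T0 CAS ⇒ ok; ctr=9 reg=8
step 15: T0 LOAD ⇒ load; ctr=9 reg=9
step 16: T0 CAS ⇒ ok; ctr=10 reg=9
Mismatch at 7.

step = 7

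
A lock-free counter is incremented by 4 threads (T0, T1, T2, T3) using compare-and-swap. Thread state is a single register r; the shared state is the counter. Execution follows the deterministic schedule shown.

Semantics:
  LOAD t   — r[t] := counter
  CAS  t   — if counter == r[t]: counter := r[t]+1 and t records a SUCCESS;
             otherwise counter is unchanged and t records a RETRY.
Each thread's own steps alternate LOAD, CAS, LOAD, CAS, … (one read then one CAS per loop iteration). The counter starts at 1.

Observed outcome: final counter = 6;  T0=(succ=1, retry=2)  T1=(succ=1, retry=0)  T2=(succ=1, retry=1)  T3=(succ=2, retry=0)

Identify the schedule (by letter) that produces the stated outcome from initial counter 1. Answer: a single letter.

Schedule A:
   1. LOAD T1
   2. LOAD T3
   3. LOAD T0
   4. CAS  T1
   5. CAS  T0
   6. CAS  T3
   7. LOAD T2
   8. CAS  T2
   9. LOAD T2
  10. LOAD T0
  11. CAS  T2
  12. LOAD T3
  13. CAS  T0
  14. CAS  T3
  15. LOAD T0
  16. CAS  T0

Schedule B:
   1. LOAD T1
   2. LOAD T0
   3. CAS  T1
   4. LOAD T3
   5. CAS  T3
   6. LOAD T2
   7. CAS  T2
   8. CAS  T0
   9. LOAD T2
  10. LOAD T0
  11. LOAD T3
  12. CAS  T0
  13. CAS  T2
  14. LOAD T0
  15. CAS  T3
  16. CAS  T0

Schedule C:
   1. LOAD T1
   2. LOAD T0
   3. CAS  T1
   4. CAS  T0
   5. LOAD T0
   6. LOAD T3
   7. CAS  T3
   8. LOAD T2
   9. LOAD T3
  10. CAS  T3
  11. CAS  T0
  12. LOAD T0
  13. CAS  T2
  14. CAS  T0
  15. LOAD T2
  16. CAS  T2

C

Run C:
step 1: T1 LOAD ⇒ load; ctr=1 reg=1
step 2: T0 LOAD ⇒ load; ctr=1 reg=1
step 3: T1 CAS ⇒ ok; ctr=2 reg=1
step 4: T0 CAS ⇒ retry; ctr=2 reg=1
step 5: T0 LOAD ⇒ load; ctr=2 reg=2
step 6: T3 LOAD ⇒ load; ctr=2 reg=2
step 7: T3 CAS ⇒ ok; ctr=3 reg=2
step 8: T2 LOAD ⇒ load; ctr=3 reg=3
step 9: T3 LOAD ⇒ load; ctr=3 reg=3
step 10: T3 CAS ⇒ ok; ctr=4 reg=3
step 11: T0 CAS ⇒ retry; ctr=4 reg=2
step 12: T0 LOAD ⇒ load; ctr=4 reg=4
step 13: T2 CAS ⇒ retry; ctr=4 reg=3
step 14: T0 CAS ⇒ ok; ctr=5 reg=4
step 15: T2 LOAD ⇒ load; ctr=5 reg=5
step 16: T2 CAS ⇒ ok; ctr=6 reg=5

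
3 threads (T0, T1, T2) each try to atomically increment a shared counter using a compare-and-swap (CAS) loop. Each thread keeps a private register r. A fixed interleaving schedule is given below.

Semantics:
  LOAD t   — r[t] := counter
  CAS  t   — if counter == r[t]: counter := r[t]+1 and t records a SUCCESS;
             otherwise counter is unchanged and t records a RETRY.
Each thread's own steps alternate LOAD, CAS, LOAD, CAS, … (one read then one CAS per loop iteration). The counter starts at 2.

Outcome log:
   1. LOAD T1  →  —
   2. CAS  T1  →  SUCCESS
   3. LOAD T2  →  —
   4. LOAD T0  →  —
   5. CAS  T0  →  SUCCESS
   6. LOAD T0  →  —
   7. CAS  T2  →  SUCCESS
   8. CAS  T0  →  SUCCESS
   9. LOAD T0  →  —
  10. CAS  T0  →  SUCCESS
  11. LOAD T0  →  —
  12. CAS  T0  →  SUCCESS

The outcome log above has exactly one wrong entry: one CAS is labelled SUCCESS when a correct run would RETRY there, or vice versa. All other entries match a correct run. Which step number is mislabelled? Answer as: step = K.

step = 7

Reference trace:
1. LOAD T1 → mem=2 r[T1]=2 [LOAD]
2. CAS T1 → mem=3 r[T1]=2 [OK]
3. LOAD T2 → mem=3 r[T2]=3 [LOAD]
4. LOAD T0 → mem=3 r[T0]=3 [LOAD]
5. CAS T0 → mem=4 r[T0]=3 [OK]
6. LOAD T0 → mem=4 r[T0]=4 [LOAD]
7. CAS T2 → mem=4 r[T2]=3 [RETRY]
8. CAS T0 → mem=5 r[T0]=4 [OK]
9. LOAD T0 → mem=5 r[T0]=5 [LOAD]
10. CAS T0 → mem=6 r[T0]=5 [OK]
11. LOAD T0 → mem=6 r[T0]=6 [LOAD]
12. CAS T0 → mem=7 r[T0]=6 [OK]
Flip is step 7.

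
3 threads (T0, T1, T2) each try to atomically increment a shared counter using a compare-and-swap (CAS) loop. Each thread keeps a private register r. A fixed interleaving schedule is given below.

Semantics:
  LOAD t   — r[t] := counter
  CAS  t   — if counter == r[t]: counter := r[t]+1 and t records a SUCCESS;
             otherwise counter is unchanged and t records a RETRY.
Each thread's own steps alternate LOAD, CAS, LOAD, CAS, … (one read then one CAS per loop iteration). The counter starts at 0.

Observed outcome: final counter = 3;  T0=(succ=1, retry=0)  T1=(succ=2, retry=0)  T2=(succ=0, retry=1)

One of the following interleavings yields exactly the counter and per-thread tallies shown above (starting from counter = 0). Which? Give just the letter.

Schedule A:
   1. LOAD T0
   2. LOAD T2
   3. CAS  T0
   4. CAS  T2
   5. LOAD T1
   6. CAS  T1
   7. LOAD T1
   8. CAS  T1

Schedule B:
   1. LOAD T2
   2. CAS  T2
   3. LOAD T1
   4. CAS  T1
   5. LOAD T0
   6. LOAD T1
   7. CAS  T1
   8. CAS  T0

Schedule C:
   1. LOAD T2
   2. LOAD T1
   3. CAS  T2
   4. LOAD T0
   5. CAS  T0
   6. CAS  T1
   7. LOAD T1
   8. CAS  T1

Run A:
[1] T0.load  rd  (counter 0, T0.r 0)
[2] T2.load  rd  (counter 0, T2.r 0)
[3] T0.cas  hit  (counter 1, T0.r 0)
[4] T2.cas  miss  (counter 1, T2.r 0)
[5] T1.load  rd  (counter 1, T1.r 1)
[6] T1.cas  hit  (counter 2, T1.r 1)
[7] T1.load  rd  (counter 2, T1.r 2)
[8] T1.cas  hit  (counter 3, T1.r 2)

A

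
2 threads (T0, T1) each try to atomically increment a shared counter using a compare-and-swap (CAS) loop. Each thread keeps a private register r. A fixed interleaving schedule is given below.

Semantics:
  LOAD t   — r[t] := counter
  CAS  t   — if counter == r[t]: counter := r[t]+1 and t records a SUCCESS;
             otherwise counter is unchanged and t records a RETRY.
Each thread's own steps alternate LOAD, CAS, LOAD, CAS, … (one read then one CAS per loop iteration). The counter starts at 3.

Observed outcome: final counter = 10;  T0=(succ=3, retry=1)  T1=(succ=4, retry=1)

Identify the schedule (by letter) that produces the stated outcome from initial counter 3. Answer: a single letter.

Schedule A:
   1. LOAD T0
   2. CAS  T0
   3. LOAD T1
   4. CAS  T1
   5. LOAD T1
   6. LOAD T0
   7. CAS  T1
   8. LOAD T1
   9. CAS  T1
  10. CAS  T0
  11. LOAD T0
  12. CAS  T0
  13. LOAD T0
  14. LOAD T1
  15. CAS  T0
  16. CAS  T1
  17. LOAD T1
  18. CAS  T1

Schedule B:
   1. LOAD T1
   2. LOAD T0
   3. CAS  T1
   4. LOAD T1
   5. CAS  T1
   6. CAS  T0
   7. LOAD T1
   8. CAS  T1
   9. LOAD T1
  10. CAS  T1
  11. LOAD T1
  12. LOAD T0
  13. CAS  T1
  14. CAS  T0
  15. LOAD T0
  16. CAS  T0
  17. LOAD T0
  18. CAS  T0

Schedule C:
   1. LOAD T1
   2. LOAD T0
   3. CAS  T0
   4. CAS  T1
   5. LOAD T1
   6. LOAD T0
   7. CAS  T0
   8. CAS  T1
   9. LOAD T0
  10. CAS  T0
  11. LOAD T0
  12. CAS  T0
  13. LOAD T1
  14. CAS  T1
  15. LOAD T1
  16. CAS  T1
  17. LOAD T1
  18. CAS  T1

Simulating candidate A:
step 1: T0 LOAD ⇒ load; ctr=3 reg=3
step 2: T0 CAS ⇒ ok; ctr=4 reg=3
step 3: T1 LOAD ⇒ load; ctr=4 reg=4
step 4: T1 CAS ⇒ ok; ctr=5 reg=4
step 5: T1 LOAD ⇒ load; ctr=5 reg=5
step 6: T0 LOAD ⇒ load; ctr=5 reg=5
step 7: T1 CAS ⇒ ok; ctr=6 reg=5
step 8: T1 LOAD ⇒ load; ctr=6 reg=6
step 9: T1 CAS ⇒ ok; ctr=7 reg=6
step 10: T0 CAS ⇒ retry; ctr=7 reg=5
step 11: T0 LOAD ⇒ load; ctr=7 reg=7
step 12: T0 CAS ⇒ ok; ctr=8 reg=7
step 13: T0 LOAD ⇒ load; ctr=8 reg=8
step 14: T1 LOAD ⇒ load; ctr=8 reg=8
step 15: T0 CAS ⇒ ok; ctr=9 reg=8
step 16: T1 CAS ⇒ retry; ctr=9 reg=8
step 17: T1 LOAD ⇒ load; ctr=9 reg=9
step 18: T1 CAS ⇒ ok; ctr=10 reg=9

A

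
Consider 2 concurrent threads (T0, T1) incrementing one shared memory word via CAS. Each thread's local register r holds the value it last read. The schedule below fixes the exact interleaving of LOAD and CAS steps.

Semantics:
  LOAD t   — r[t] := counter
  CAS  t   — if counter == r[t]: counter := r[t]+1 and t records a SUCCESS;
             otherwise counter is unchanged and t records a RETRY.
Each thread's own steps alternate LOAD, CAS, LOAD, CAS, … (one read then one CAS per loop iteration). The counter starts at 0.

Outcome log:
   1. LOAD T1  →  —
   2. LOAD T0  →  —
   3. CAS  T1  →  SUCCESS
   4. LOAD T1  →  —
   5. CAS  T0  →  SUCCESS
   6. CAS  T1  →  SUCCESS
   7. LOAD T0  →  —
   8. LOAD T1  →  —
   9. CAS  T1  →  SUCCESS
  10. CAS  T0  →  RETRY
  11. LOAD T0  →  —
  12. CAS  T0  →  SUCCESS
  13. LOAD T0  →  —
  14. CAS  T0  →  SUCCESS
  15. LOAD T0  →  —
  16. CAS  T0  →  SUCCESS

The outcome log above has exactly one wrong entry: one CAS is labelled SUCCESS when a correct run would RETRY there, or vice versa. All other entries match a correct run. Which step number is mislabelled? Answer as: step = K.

step = 5

Correct run:
   1) LOAD T1:  M=0  r_T1=0
   2) LOAD T0:  M=0  r_T0=0
   3) CAS  T1:  M=1  r_T1=0 ✓
   4) LOAD T1:  M=1  r_T1=1
   5) CAS  T0:  M=1  r_T0=0 ✗
   6) CAS  T1:  M=2  r_T1=1 ✓
   7) LOAD T0:  M=2  r_T0=2
   8) LOAD T1:  M=2  r_T1=2
   9) CAS  T1:  M=3  r_T1=2 ✓
  10) CAS  T0:  M=3  r_T0=2 ✗
  11) LOAD T0:  M=3  r_T0=3
  12) CAS  T0:  M=4  r_T0=3 ✓
  13) LOAD T0:  M=4  r_T0=4
  14) CAS  T0:  M=5  r_T0=4 ✓
  15) LOAD T0:  M=5  r_T0=5
  16) CAS  T0:  M=6  r_T0=5 ✓
Flip is step 5.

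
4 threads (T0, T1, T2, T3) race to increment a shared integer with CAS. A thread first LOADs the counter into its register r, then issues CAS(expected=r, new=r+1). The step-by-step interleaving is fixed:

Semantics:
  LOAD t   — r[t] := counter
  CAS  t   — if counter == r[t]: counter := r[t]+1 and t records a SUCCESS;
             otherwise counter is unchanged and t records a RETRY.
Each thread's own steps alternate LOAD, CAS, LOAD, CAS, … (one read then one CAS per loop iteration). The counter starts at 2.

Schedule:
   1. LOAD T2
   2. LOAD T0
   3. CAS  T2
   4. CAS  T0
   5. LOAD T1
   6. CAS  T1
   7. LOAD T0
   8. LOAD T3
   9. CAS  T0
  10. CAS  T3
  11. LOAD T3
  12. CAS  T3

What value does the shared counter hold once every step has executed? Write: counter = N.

[1] T2.load  rd  (counter 2, T2.r 2)
[2] T0.load  rd  (counter 2, T0.r 2)
[3] T2.cas  hit  (counter 3, T2.r 2)
[4] T0.cas  miss  (counter 3, T0.r 2)
[5] T1.load  rd  (counter 3, T1.r 3)
[6] T1.cas  hit  (counter 4, T1.r 3)
[7] T0.load  rd  (counter 4, T0.r 4)
[8] T3.load  rd  (counter 4, T3.r 4)
[9] T0.cas  hit  (counter 5, T0.r 4)
[10] T3.cas  miss  (counter 5, T3.r 4)
[11] T3.load  rd  (counter 5, T3.r 5)
[12] T3.cas  hit  (counter 6, T3.r 5)

counter = 6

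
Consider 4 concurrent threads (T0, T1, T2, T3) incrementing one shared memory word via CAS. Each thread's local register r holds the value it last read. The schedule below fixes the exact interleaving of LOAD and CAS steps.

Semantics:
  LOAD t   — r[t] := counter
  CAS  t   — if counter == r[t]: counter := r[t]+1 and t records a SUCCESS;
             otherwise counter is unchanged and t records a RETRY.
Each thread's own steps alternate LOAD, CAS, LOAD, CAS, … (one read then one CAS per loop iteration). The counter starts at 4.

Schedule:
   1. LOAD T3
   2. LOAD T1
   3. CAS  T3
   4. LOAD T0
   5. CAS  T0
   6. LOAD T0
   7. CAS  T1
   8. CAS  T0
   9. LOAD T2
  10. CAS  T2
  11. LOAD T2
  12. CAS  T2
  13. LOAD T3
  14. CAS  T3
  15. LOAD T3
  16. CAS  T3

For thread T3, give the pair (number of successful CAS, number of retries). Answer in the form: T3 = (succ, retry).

#1 T3 reads 4
#2 T1 reads 4
#3 T3 CAS(4→5) writes; counter now 5
#4 T0 reads 5
#5 T0 CAS(5→6) writes; counter now 6
#6 T0 reads 6
#7 T1 CAS(4→5) fails; counter now 6
#8 T0 CAS(6→7) writes; counter now 7
#9 T2 reads 7
#10 T2 CAS(7→8) writes; counter now 8
#11 T2 reads 8
#12 T2 CAS(8→9) writes; counter now 9
#13 T3 reads 9
#14 T3 CAS(9→10) writes; counter now 10
#15 T3 reads 10
#16 T3 CAS(10→11) writes; counter now 11

T3 = (3, 0)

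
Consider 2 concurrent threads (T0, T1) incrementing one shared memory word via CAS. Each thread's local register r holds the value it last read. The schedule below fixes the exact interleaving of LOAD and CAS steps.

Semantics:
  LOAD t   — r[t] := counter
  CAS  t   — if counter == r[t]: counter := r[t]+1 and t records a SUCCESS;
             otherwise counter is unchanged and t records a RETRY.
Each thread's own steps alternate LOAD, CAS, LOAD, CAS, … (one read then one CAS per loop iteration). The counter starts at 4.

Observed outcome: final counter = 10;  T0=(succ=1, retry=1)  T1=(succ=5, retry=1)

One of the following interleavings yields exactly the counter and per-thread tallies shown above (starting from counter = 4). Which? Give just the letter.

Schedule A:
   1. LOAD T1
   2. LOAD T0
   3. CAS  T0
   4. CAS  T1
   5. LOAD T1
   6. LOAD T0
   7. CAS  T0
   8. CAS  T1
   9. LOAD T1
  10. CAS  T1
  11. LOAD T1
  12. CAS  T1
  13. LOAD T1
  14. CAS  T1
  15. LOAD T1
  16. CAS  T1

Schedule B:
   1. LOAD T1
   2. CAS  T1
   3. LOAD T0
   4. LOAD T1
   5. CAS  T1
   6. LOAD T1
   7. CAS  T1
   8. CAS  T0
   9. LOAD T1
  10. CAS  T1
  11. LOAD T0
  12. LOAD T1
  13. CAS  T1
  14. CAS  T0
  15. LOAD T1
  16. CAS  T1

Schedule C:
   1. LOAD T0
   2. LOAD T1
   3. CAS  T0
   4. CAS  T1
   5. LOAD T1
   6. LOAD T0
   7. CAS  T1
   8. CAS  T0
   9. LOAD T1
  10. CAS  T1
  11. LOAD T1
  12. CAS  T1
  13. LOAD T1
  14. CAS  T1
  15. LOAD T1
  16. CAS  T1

Simulating candidate C:
1. LOAD T0 → mem=4 r[T0]=4 [LOAD]
2. LOAD T1 → mem=4 r[T1]=4 [LOAD]
3. CAS T0 → mem=5 r[T0]=4 [OK]
4. CAS T1 → mem=5 r[T1]=4 [RETRY]
5. LOAD T1 → mem=5 r[T1]=5 [LOAD]
6. LOAD T0 → mem=5 r[T0]=5 [LOAD]
7. CAS T1 → mem=6 r[T1]=5 [OK]
8. CAS T0 → mem=6 r[T0]=5 [RETRY]
9. LOAD T1 → mem=6 r[T1]=6 [LOAD]
10. CAS T1 → mem=7 r[T1]=6 [OK]
11. LOAD T1 → mem=7 r[T1]=7 [LOAD]
12. CAS T1 → mem=8 r[T1]=7 [OK]
13. LOAD T1 → mem=8 r[T1]=8 [LOAD]
14. CAS T1 → mem=9 r[T1]=8 [OK]
15. LOAD T1 → mem=9 r[T1]=9 [LOAD]
16. CAS T1 → mem=10 r[T1]=9 [OK]

C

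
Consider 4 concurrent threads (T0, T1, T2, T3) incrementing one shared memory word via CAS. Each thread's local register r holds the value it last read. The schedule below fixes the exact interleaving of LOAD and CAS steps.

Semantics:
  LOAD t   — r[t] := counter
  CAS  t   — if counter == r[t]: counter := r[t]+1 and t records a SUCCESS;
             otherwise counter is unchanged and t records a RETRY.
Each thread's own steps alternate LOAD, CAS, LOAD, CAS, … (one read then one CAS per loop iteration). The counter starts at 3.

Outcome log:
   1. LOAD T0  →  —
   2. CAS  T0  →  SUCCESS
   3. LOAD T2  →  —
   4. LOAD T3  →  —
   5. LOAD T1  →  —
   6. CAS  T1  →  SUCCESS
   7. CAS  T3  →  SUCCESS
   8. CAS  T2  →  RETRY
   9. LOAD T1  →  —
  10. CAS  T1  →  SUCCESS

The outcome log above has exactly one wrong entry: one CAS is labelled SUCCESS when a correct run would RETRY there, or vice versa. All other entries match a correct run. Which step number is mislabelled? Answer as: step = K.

Re-executing:
T0 LOAD — after: cnt=3, r=3 — load
T0 CAS — after: cnt=4, r=3 — ok
T2 LOAD — after: cnt=4, r=4 — load
T3 LOAD — after: cnt=4, r=4 — load
T1 LOAD — after: cnt=4, r=4 — load
T1 CAS — after: cnt=5, r=4 — ok
T3 CAS — after: cnt=5, r=4 — retry
T2 CAS — after: cnt=5, r=4 — retry
T1 LOAD — after: cnt=5, r=5 — load
T1 CAS — after: cnt=6, r=5 — ok
Flip is step 7.

step = 7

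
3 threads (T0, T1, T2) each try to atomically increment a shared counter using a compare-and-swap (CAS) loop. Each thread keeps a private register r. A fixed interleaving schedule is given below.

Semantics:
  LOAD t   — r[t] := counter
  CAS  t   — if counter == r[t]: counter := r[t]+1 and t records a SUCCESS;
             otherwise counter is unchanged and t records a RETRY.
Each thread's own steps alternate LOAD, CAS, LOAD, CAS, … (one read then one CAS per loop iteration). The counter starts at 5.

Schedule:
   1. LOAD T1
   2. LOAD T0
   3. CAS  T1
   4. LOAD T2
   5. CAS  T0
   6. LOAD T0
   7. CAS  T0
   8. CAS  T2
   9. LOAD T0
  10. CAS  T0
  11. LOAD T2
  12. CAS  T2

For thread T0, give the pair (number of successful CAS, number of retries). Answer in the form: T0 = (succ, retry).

[1] T1.load  rd  (counter 5, T1.r 5)
[2] T0.load  rd  (counter 5, T0.r 5)
[3] T1.cas  hit  (counter 6, T1.r 5)
[4] T2.load  rd  (counter 6, T2.r 6)
[5] T0.cas  miss  (counter 6, T0.r 5)
[6] T0.load  rd  (counter 6, T0.r 6)
[7] T0.cas  hit  (counter 7, T0.r 6)
[8] T2.cas  miss  (counter 7, T2.r 6)
[9] T0.load  rd  (counter 7, T0.r 7)
[10] T0.cas  hit  (counter 8, T0.r 7)
[11] T2.load  rd  (counter 8, T2.r 8)
[12] T2.cas  hit  (counter 9, T2.r 8)

T0 = (2, 1)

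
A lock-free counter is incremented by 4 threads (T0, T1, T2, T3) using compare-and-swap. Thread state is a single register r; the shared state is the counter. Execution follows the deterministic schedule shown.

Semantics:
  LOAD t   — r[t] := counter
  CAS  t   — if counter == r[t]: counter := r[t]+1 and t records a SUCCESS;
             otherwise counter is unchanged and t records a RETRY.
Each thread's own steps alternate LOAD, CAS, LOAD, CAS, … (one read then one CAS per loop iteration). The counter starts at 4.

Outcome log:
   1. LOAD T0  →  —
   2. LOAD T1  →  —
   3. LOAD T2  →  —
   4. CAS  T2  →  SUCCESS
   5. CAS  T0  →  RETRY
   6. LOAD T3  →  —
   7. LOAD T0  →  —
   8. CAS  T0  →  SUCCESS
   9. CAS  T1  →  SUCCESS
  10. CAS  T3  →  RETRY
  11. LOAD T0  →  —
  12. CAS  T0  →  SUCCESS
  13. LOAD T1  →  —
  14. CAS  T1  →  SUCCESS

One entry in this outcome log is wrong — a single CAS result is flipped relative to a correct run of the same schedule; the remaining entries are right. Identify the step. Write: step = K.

step = 9

Reference trace:
[1] T0.load  rd  (counter 4, T0.r 4)
[2] T1.load  rd  (counter 4, T1.r 4)
[3] T2.load  rd  (counter 4, T2.r 4)
[4] T2.cas  hit  (counter 5, T2.r 4)
[5] T0.cas  miss  (counter 5, T0.r 4)
[6] T3.load  rd  (counter 5, T3.r 5)
[7] T0.load  rd  (counter 5, T0.r 5)
[8] T0.cas  hit  (counter 6, T0.r 5)
[9] T1.cas  miss  (counter 6, T1.r 4)
[10] T3.cas  miss  (counter 6, T3.r 5)
[11] T0.load  rd  (counter 6, T0.r 6)
[12] T0.cas  hit  (counter 7, T0.r 6)
[13] T1.load  rd  (counter 7, T1.r 7)
[14] T1.cas  hit  (counter 8, T1.r 7)
Log disagrees first at step 9.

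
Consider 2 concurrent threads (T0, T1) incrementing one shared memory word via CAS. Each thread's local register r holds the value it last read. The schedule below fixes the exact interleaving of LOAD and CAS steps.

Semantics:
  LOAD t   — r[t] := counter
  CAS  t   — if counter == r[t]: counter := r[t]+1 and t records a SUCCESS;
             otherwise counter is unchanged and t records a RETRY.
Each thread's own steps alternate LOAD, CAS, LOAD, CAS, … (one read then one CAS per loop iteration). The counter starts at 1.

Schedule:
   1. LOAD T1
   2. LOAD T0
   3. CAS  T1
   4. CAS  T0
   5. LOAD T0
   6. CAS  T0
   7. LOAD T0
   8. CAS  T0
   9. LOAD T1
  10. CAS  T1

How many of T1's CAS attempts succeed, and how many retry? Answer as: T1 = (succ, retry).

T1 = (2, 0)

[1] T1.load  rd  (counter 1, T1.r 1)
[2] T0.load  rd  (counter 1, T0.r 1)
[3] T1.cas  hit  (counter 2, T1.r 1)
[4] T0.cas  miss  (counter 2, T0.r 1)
[5] T0.load  rd  (counter 2, T0.r 2)
[6] T0.cas  hit  (counter 3, T0.r 2)
[7] T0.load  rd  (counter 3, T0.r 3)
[8] T0.cas  hit  (counter 4, T0.r 3)
[9] T1.load  rd  (counter 4, T1.r 4)
[10] T1.cas  hit  (counter 5, T1.r 4)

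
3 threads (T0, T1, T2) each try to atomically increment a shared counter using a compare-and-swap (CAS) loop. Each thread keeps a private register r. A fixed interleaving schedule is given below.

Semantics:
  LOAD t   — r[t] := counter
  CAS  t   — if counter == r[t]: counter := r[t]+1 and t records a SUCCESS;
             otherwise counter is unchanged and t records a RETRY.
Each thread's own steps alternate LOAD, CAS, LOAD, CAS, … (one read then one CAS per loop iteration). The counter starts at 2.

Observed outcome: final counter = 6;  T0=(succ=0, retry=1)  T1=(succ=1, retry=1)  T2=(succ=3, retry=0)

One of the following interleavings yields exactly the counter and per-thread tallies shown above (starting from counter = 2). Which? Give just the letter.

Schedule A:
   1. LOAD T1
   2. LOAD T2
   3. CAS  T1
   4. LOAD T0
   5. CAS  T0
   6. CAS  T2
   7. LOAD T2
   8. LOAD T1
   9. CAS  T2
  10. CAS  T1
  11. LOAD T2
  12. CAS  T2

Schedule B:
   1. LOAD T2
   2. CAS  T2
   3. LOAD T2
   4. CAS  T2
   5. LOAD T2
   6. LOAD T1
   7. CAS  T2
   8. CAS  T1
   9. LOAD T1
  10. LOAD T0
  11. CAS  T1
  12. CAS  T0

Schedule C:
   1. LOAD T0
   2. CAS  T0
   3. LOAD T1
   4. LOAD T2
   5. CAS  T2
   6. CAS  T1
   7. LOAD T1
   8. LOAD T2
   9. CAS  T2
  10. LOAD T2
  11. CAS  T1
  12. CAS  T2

B

Run B:
T2 LOAD — after: cnt=2, r=2 — load
T2 CAS — after: cnt=3, r=2 — ok
T2 LOAD — after: cnt=3, r=3 — load
T2 CAS — after: cnt=4, r=3 — ok
T2 LOAD — after: cnt=4, r=4 — load
T1 LOAD — after: cnt=4, r=4 — load
T2 CAS — after: cnt=5, r=4 — ok
T1 CAS — after: cnt=5, r=4 — retry
T1 LOAD — after: cnt=5, r=5 — load
T0 LOAD — after: cnt=5, r=5 — load
T1 CAS — after: cnt=6, r=5 — ok
T0 CAS — after: cnt=6, r=5 — retry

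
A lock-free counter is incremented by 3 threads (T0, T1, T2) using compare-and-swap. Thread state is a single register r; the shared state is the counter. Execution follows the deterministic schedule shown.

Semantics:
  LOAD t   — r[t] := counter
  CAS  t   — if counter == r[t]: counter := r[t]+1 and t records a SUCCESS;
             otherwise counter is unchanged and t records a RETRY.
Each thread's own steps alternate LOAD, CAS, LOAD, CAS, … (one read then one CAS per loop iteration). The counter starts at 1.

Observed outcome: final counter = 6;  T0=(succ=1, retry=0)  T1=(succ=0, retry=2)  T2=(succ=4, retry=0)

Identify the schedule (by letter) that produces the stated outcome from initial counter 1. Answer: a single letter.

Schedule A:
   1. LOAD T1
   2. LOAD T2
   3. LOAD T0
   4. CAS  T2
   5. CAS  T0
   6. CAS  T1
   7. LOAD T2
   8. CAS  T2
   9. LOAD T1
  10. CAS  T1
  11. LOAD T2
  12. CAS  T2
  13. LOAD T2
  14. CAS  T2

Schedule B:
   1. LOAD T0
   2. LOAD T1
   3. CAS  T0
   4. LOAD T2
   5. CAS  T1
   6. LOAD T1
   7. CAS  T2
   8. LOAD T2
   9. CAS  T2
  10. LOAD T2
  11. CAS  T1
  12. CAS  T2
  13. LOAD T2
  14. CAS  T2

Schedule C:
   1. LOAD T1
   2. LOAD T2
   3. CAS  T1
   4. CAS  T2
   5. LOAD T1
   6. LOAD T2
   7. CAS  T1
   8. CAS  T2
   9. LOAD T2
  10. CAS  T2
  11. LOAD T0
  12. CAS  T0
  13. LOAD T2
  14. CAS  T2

Tracing schedule B:
1. LOAD T0 → mem=1 r[T0]=1 [LOAD]
2. LOAD T1 → mem=1 r[T1]=1 [LOAD]
3. CAS T0 → mem=2 r[T0]=1 [OK]
4. LOAD T2 → mem=2 r[T2]=2 [LOAD]
5. CAS T1 → mem=2 r[T1]=1 [RETRY]
6. LOAD T1 → mem=2 r[T1]=2 [LOAD]
7. CAS T2 → mem=3 r[T2]=2 [OK]
8. LOAD T2 → mem=3 r[T2]=3 [LOAD]
9. CAS T2 → mem=4 r[T2]=3 [OK]
10. LOAD T2 → mem=4 r[T2]=4 [LOAD]
11. CAS T1 → mem=4 r[T1]=2 [RETRY]
12. CAS T2 → mem=5 r[T2]=4 [OK]
13. LOAD T2 → mem=5 r[T2]=5 [LOAD]
14. CAS T2 → mem=6 r[T2]=5 [OK]

B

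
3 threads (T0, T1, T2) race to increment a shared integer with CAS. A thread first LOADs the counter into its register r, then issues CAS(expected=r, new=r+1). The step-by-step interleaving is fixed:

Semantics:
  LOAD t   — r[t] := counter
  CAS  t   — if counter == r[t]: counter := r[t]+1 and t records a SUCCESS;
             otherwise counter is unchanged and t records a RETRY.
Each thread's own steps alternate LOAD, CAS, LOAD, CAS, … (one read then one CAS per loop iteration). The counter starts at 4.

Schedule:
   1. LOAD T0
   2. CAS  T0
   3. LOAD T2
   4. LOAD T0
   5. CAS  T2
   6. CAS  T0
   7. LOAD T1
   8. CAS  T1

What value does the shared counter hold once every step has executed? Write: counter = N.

counter = 7

step 1: T0 LOAD ⇒ load; ctr=4 reg=4
step 2: T0 CAS ⇒ ok; ctr=5 reg=4
step 3: T2 LOAD ⇒ load; ctr=5 reg=5
step 4: T0 LOAD ⇒ load; ctr=5 reg=5
step 5: T2 CAS ⇒ ok; ctr=6 reg=5
step 6: T0 CAS ⇒ retry; ctr=6 reg=5
step 7: T1 LOAD ⇒ load; ctr=6 reg=6
step 8: T1 CAS ⇒ ok; ctr=7 reg=6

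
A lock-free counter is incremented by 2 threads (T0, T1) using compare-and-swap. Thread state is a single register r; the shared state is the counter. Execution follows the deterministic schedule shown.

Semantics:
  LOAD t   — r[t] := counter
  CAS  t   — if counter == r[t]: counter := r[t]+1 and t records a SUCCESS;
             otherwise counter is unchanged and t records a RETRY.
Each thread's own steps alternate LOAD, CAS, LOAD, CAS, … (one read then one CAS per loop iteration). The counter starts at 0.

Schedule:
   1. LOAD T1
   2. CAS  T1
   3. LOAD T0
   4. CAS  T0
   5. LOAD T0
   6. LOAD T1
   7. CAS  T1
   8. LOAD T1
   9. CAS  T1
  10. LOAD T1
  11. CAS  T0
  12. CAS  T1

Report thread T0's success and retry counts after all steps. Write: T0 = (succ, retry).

   1) LOAD T1:  M=0  r_T1=0
   2) CAS  T1:  M=1  r_T1=0 ✓
   3) LOAD T0:  M=1  r_T0=1
   4) CAS  T0:  M=2  r_T0=1 ✓
   5) LOAD T0:  M=2  r_T0=2
   6) LOAD T1:  M=2  r_T1=2
   7) CAS  T1:  M=3  r_T1=2 ✓
   8) LOAD T1:  M=3  r_T1=3
   9) CAS  T1:  M=4  r_T1=3 ✓
  10) LOAD T1:  M=4  r_T1=4
  11) CAS  T0:  M=4  r_T0=2 ✗
  12) CAS  T1:  M=5  r_T1=4 ✓

T0 = (1, 1)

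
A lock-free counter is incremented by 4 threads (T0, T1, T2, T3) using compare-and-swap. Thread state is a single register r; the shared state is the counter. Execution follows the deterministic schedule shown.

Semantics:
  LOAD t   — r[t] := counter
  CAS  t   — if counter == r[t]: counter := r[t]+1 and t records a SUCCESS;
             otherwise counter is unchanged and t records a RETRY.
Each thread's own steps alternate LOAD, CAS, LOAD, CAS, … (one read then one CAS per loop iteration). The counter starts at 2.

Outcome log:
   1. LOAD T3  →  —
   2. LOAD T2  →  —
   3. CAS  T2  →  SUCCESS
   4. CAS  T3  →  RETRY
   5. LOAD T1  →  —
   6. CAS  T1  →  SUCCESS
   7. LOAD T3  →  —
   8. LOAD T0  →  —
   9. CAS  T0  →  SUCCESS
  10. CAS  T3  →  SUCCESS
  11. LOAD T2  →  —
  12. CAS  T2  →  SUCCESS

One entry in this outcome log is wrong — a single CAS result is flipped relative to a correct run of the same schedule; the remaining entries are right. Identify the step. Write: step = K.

step = 10

Re-executing:
#1 T3 reads 2
#2 T2 reads 2
#3 T2 CAS(2→3) writes; counter now 3
#4 T3 CAS(2→3) fails; counter now 3
#5 T1 reads 3
#6 T1 CAS(3→4) writes; counter now 4
#7 T3 reads 4
#8 T0 reads 4
#9 T0 CAS(4→5) writes; counter now 5
#10 T3 CAS(4→5) fails; counter now 5
#11 T2 reads 5
#12 T2 CAS(5→6) writes; counter now 6
Mismatch at 10.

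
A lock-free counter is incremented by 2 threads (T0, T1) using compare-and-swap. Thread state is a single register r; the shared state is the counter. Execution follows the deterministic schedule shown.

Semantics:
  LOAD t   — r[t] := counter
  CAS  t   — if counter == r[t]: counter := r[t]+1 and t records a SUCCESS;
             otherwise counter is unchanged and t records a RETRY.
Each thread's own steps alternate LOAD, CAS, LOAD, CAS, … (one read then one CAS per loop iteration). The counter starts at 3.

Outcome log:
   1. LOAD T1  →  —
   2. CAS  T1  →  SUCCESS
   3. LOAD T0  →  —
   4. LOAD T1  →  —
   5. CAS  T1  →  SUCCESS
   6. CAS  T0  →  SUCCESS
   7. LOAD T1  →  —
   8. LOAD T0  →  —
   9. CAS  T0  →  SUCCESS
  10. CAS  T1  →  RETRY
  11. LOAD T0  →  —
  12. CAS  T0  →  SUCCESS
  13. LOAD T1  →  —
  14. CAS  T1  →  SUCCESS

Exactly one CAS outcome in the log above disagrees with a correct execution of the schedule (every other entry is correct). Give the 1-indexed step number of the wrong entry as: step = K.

Correct run:
step 1: T1 LOAD ⇒ load; ctr=3 reg=3
step 2: T1 CAS ⇒ ok; ctr=4 reg=3
step 3: T0 LOAD ⇒ load; ctr=4 reg=4
step 4: T1 LOAD ⇒ load; ctr=4 reg=4
step 5: T1 CAS ⇒ ok; ctr=5 reg=4
step 6: T0 CAS ⇒ retry; ctr=5 reg=4
step 7: T1 LOAD ⇒ load; ctr=5 reg=5
step 8: T0 LOAD ⇒ load; ctr=5 reg=5
step 9: T0 CAS ⇒ ok; ctr=6 reg=5
step 10: T1 CAS ⇒ retry; ctr=6 reg=5
step 11: T0 LOAD ⇒ load; ctr=6 reg=6
step 12: T0 CAS ⇒ ok; ctr=7 reg=6
step 13: T1 LOAD ⇒ load; ctr=7 reg=7
step 14: T1 CAS ⇒ ok; ctr=8 reg=7
Mismatch at 6.

step = 6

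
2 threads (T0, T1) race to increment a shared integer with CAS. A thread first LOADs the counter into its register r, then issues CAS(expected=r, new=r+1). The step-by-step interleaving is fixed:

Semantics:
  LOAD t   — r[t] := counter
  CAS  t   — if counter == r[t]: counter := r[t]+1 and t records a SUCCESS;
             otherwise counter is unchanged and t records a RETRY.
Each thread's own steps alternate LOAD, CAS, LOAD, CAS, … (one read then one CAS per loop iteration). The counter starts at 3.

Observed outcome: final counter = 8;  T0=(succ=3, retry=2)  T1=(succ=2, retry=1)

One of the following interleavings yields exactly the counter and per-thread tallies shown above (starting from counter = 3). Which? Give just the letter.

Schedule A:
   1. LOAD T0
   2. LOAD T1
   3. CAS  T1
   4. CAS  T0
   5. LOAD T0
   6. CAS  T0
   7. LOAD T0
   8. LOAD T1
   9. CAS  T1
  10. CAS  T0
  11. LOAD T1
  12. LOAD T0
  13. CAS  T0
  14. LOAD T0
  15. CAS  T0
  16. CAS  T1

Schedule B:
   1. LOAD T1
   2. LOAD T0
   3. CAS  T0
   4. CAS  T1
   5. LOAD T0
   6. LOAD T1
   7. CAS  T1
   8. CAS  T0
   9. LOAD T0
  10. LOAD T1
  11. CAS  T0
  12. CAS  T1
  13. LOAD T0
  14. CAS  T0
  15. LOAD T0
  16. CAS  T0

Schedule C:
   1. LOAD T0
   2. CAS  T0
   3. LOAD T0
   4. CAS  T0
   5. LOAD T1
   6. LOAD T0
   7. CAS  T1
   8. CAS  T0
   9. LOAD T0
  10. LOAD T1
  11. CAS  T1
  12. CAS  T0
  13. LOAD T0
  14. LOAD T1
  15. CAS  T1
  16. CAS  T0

A

Run A:
[1] T0.load  rd  (counter 3, T0.r 3)
[2] T1.load  rd  (counter 3, T1.r 3)
[3] T1.cas  hit  (counter 4, T1.r 3)
[4] T0.cas  miss  (counter 4, T0.r 3)
[5] T0.load  rd  (counter 4, T0.r 4)
[6] T0.cas  hit  (counter 5, T0.r 4)
[7] T0.load  rd  (counter 5, T0.r 5)
[8] T1.load  rd  (counter 5, T1.r 5)
[9] T1.cas  hit  (counter 6, T1.r 5)
[10] T0.cas  miss  (counter 6, T0.r 5)
[11] T1.load  rd  (counter 6, T1.r 6)
[12] T0.load  rd  (counter 6, T0.r 6)
[13] T0.cas  hit  (counter 7, T0.r 6)
[14] T0.load  rd  (counter 7, T0.r 7)
[15] T0.cas  hit  (counter 8, T0.r 7)
[16] T1.cas  miss  (counter 8, T1.r 6)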